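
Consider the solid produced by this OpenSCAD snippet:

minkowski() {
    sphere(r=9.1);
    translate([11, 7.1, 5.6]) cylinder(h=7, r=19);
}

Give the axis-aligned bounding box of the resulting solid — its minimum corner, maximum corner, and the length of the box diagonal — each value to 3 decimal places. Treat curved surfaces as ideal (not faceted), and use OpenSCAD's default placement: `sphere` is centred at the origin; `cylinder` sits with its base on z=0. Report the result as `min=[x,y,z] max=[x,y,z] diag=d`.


A = translate([11, 7.1, 5.6]) cylinder(h=7, r=19) → bbox [-8,-11.9,5.6] .. [30,26.1,12.6]
B = sphere(r=9.1) → bbox [-9.1,-9.1,-9.1] .. [9.1,9.1,9.1]
lo = A.lo+B.lo = [-8-9.1, -11.9-9.1, 5.6-9.1] = [-17.100,-21.000,-3.500]
hi = A.hi+B.hi = [30+9.1, 26.1+9.1, 12.6+9.1] = [39.100,35.200,21.700]
diag = √(56.2²+56.2²+25.2²) = √6951.92 = 83.378

min=[-17.100,-21.000,-3.500] max=[39.100,35.200,21.700] diag=83.378


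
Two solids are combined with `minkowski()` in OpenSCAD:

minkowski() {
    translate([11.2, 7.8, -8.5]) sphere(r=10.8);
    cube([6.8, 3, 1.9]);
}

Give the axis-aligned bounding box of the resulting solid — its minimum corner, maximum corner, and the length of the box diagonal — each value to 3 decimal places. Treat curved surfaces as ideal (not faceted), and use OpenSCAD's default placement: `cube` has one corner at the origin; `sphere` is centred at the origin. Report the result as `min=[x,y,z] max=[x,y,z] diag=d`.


A = translate([11.2, 7.8, -8.5]) sphere(r=10.8) → bbox [0.4,-3,-19.3] .. [22,18.6,2.3]
B = cube([6.8, 3, 1.9]) → bbox [0,0,0] .. [6.8,3,1.9]
lo = A.lo+B.lo = [0.4+0, -3+0, -19.3+0] = [0.400,-3.000,-19.300]
hi = A.hi+B.hi = [22+6.8, 18.6+3, 2.3+1.9] = [28.800,21.600,4.200]
diag = √(28.4²+24.6²+23.5²) = √1963.97 = 44.317

min=[0.400,-3.000,-19.300] max=[28.800,21.600,4.200] diag=44.317


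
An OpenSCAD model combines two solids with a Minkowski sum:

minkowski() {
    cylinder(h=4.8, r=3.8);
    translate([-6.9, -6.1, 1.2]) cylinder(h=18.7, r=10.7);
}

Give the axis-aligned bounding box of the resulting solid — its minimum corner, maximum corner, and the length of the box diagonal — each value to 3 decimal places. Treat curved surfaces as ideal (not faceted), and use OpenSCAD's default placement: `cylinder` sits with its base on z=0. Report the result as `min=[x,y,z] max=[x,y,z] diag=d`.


min=[-21.400,-20.600,1.200] max=[7.600,8.400,24.700] diag=47.268

A = translate([-6.9, -6.1, 1.2]) cylinder(h=18.7, r=10.7) → bbox [-17.6,-16.8,1.2] .. [3.8,4.6,19.9]
B = cylinder(h=4.8, r=3.8) → bbox [-3.8,-3.8,0] .. [3.8,3.8,4.8]
lo = A.lo+B.lo = [-17.6-3.8, -16.8-3.8, 1.2+0] = [-21.400,-20.600,1.200]
hi = A.hi+B.hi = [3.8+3.8, 4.6+3.8, 19.9+4.8] = [7.600,8.400,24.700]
diag = √(29²+29²+23.5²) = √2234.25 = 47.268


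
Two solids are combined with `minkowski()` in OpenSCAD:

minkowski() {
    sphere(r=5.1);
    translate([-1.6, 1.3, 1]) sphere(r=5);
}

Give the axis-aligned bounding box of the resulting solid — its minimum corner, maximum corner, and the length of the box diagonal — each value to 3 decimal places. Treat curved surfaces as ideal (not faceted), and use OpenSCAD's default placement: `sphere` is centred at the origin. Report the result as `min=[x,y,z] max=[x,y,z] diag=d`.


min=[-11.700,-8.800,-9.100] max=[8.500,11.400,11.100] diag=34.987

A = translate([-1.6, 1.3, 1]) sphere(r=5) → bbox [-6.6,-3.7,-4] .. [3.4,6.3,6]
B = sphere(r=5.1) → bbox [-5.1,-5.1,-5.1] .. [5.1,5.1,5.1]
lo = A.lo+B.lo = [-6.6-5.1, -3.7-5.1, -4-5.1] = [-11.700,-8.800,-9.100]
hi = A.hi+B.hi = [3.4+5.1, 6.3+5.1, 6+5.1] = [8.500,11.400,11.100]
diag = √(20.2²+20.2²+20.2²) = √1224.12 = 34.987


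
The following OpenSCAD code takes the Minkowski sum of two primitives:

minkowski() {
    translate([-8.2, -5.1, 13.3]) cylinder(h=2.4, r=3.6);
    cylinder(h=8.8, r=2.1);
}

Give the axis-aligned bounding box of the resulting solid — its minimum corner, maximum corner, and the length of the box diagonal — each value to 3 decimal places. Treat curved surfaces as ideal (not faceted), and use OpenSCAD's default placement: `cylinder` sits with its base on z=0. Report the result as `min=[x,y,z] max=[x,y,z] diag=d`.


min=[-13.900,-10.800,13.300] max=[-2.500,0.600,24.500] diag=19.631

A = translate([-8.2, -5.1, 13.3]) cylinder(h=2.4, r=3.6) → bbox [-11.8,-8.7,13.3] .. [-4.6,-1.5,15.7]
B = cylinder(h=8.8, r=2.1) → bbox [-2.1,-2.1,0] .. [2.1,2.1,8.8]
lo = A.lo+B.lo = [-11.8-2.1, -8.7-2.1, 13.3+0] = [-13.900,-10.800,13.300]
hi = A.hi+B.hi = [-4.6+2.1, -1.5+2.1, 15.7+8.8] = [-2.500,0.600,24.500]
diag = √(11.4²+11.4²+11.2²) = √385.36 = 19.631


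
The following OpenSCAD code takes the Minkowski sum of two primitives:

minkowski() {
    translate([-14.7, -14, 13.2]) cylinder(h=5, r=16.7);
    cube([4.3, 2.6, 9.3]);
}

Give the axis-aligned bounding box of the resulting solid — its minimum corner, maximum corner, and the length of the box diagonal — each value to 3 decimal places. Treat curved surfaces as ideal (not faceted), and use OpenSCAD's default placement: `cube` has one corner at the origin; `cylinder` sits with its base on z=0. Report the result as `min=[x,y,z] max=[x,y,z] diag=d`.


min=[-31.400,-30.700,13.200] max=[6.300,5.300,27.500] diag=54.053

A = translate([-14.7, -14, 13.2]) cylinder(h=5, r=16.7) → bbox [-31.4,-30.7,13.2] .. [2,2.7,18.2]
B = cube([4.3, 2.6, 9.3]) → bbox [0,0,0] .. [4.3,2.6,9.3]
lo = A.lo+B.lo = [-31.4+0, -30.7+0, 13.2+0] = [-31.400,-30.700,13.200]
hi = A.hi+B.hi = [2+4.3, 2.7+2.6, 18.2+9.3] = [6.300,5.300,27.500]
diag = √(37.7²+36²+14.3²) = √2921.78 = 54.053


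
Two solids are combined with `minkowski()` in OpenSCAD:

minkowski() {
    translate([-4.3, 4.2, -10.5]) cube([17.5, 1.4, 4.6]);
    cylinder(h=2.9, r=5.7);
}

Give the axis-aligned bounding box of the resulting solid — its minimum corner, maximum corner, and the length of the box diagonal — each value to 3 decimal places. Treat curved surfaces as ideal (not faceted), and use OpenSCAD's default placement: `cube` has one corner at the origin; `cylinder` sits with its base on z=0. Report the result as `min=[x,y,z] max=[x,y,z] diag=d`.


min=[-10.000,-1.500,-10.500] max=[18.900,11.300,-3.000] diag=32.485

A = translate([-4.3, 4.2, -10.5]) cube([17.5, 1.4, 4.6]) → bbox [-4.3,4.2,-10.5] .. [13.2,5.6,-5.9]
B = cylinder(h=2.9, r=5.7) → bbox [-5.7,-5.7,0] .. [5.7,5.7,2.9]
lo = A.lo+B.lo = [-4.3-5.7, 4.2-5.7, -10.5+0] = [-10.000,-1.500,-10.500]
hi = A.hi+B.hi = [13.2+5.7, 5.6+5.7, -5.9+2.9] = [18.900,11.300,-3.000]
diag = √(28.9²+12.8²+7.5²) = √1055.3 = 32.485


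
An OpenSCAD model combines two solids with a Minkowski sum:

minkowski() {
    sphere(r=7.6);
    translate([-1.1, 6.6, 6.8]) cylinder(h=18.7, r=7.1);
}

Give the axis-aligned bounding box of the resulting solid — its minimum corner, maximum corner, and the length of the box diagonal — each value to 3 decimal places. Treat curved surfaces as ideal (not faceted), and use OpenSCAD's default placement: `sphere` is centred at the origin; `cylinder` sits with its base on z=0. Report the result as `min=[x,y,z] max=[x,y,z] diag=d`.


A = translate([-1.1, 6.6, 6.8]) cylinder(h=18.7, r=7.1) → bbox [-8.2,-0.5,6.8] .. [6,13.7,25.5]
B = sphere(r=7.6) → bbox [-7.6,-7.6,-7.6] .. [7.6,7.6,7.6]
lo = A.lo+B.lo = [-8.2-7.6, -0.5-7.6, 6.8-7.6] = [-15.800,-8.100,-0.800]
hi = A.hi+B.hi = [6+7.6, 13.7+7.6, 25.5+7.6] = [13.600,21.300,33.100]
diag = √(29.4²+29.4²+33.9²) = √2877.93 = 53.646

min=[-15.800,-8.100,-0.800] max=[13.600,21.300,33.100] diag=53.646


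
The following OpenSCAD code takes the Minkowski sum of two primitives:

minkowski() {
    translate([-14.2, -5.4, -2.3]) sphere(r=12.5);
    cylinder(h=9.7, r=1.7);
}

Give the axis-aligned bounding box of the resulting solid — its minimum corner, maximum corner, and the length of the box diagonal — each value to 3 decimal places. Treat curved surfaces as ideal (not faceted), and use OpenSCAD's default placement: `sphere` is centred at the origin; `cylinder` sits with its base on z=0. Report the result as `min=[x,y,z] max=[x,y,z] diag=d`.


A = translate([-14.2, -5.4, -2.3]) sphere(r=12.5) → bbox [-26.7,-17.9,-14.8] .. [-1.7,7.1,10.2]
B = cylinder(h=9.7, r=1.7) → bbox [-1.7,-1.7,0] .. [1.7,1.7,9.7]
lo = A.lo+B.lo = [-26.7-1.7, -17.9-1.7, -14.8+0] = [-28.400,-19.600,-14.800]
hi = A.hi+B.hi = [-1.7+1.7, 7.1+1.7, 10.2+9.7] = [0.000,8.800,19.900]
diag = √(28.4²+28.4²+34.7²) = √2817.21 = 53.077

min=[-28.400,-19.600,-14.800] max=[0.000,8.800,19.900] diag=53.077


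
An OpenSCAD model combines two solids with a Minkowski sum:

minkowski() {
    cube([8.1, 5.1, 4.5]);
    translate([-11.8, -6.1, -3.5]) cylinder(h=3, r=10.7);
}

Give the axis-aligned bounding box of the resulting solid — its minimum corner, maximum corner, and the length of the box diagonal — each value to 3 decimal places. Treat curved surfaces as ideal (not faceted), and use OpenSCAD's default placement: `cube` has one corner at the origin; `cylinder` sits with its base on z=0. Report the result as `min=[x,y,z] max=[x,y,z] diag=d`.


min=[-22.500,-16.800,-3.500] max=[7.000,9.700,4.000] diag=40.358

A = translate([-11.8, -6.1, -3.5]) cylinder(h=3, r=10.7) → bbox [-22.5,-16.8,-3.5] .. [-1.1,4.6,-0.5]
B = cube([8.1, 5.1, 4.5]) → bbox [0,0,0] .. [8.1,5.1,4.5]
lo = A.lo+B.lo = [-22.5+0, -16.8+0, -3.5+0] = [-22.500,-16.800,-3.500]
hi = A.hi+B.hi = [-1.1+8.1, 4.6+5.1, -0.5+4.5] = [7.000,9.700,4.000]
diag = √(29.5²+26.5²+7.5²) = √1628.75 = 40.358


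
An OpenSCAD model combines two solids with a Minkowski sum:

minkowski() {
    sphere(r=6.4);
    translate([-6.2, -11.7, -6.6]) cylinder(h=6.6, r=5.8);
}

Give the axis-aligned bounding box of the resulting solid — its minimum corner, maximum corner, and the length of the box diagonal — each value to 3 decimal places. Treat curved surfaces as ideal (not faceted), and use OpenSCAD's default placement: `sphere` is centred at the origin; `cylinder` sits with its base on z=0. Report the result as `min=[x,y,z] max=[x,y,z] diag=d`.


min=[-18.400,-23.900,-13.000] max=[6.000,0.500,6.400] diag=39.586

A = translate([-6.2, -11.7, -6.6]) cylinder(h=6.6, r=5.8) → bbox [-12,-17.5,-6.6] .. [-0.4,-5.9,0]
B = sphere(r=6.4) → bbox [-6.4,-6.4,-6.4] .. [6.4,6.4,6.4]
lo = A.lo+B.lo = [-12-6.4, -17.5-6.4, -6.6-6.4] = [-18.400,-23.900,-13.000]
hi = A.hi+B.hi = [-0.4+6.4, -5.9+6.4, 0+6.4] = [6.000,0.500,6.400]
diag = √(24.4²+24.4²+19.4²) = √1567.08 = 39.586


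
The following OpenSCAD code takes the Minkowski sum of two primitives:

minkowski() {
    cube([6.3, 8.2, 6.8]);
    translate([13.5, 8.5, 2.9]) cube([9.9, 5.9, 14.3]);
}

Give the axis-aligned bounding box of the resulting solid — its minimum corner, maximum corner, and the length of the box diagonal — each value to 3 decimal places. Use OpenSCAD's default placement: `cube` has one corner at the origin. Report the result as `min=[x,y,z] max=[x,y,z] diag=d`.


min=[13.500,8.500,2.900] max=[29.700,22.600,24.000] diag=30.107

A = translate([13.5, 8.5, 2.9]) cube([9.9, 5.9, 14.3]) → bbox [13.5,8.5,2.9] .. [23.4,14.4,17.2]
B = cube([6.3, 8.2, 6.8]) → bbox [0,0,0] .. [6.3,8.2,6.8]
lo = A.lo+B.lo = [13.5+0, 8.5+0, 2.9+0] = [13.500,8.500,2.900]
hi = A.hi+B.hi = [23.4+6.3, 14.4+8.2, 17.2+6.8] = [29.700,22.600,24.000]
diag = √(16.2²+14.1²+21.1²) = √906.46 = 30.107


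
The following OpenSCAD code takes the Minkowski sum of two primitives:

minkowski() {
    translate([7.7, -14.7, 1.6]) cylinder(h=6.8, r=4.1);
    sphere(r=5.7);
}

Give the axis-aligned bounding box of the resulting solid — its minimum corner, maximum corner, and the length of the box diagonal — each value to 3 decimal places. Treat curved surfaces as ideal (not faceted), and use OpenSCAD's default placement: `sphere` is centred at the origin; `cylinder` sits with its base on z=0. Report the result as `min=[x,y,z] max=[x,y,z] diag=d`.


A = translate([7.7, -14.7, 1.6]) cylinder(h=6.8, r=4.1) → bbox [3.6,-18.8,1.6] .. [11.8,-10.6,8.4]
B = sphere(r=5.7) → bbox [-5.7,-5.7,-5.7] .. [5.7,5.7,5.7]
lo = A.lo+B.lo = [3.6-5.7, -18.8-5.7, 1.6-5.7] = [-2.100,-24.500,-4.100]
hi = A.hi+B.hi = [11.8+5.7, -10.6+5.7, 8.4+5.7] = [17.500,-4.900,14.100]
diag = √(19.6²+19.6²+18.2²) = √1099.56 = 33.160

min=[-2.100,-24.500,-4.100] max=[17.500,-4.900,14.100] diag=33.160


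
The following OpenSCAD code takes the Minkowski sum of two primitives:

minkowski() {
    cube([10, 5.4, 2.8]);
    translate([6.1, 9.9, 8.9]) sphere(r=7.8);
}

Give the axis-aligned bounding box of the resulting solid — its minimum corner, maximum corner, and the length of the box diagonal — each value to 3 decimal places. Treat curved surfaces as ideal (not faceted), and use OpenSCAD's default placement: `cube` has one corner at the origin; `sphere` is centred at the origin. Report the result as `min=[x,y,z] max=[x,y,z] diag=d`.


A = translate([6.1, 9.9, 8.9]) sphere(r=7.8) → bbox [-1.7,2.1,1.1] .. [13.9,17.7,16.7]
B = cube([10, 5.4, 2.8]) → bbox [0,0,0] .. [10,5.4,2.8]
lo = A.lo+B.lo = [-1.7+0, 2.1+0, 1.1+0] = [-1.700,2.100,1.100]
hi = A.hi+B.hi = [13.9+10, 17.7+5.4, 16.7+2.8] = [23.900,23.100,19.500]
diag = √(25.6²+21²+18.4²) = √1434.92 = 37.880

min=[-1.700,2.100,1.100] max=[23.900,23.100,19.500] diag=37.880


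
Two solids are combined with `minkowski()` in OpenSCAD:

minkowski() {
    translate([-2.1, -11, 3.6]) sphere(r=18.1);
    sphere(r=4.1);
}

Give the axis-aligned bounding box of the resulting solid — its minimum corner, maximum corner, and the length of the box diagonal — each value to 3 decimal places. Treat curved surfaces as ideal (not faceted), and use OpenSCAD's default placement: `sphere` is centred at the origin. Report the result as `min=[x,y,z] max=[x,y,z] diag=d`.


min=[-24.300,-33.200,-18.600] max=[20.100,11.200,25.800] diag=76.903

A = translate([-2.1, -11, 3.6]) sphere(r=18.1) → bbox [-20.2,-29.1,-14.5] .. [16,7.1,21.7]
B = sphere(r=4.1) → bbox [-4.1,-4.1,-4.1] .. [4.1,4.1,4.1]
lo = A.lo+B.lo = [-20.2-4.1, -29.1-4.1, -14.5-4.1] = [-24.300,-33.200,-18.600]
hi = A.hi+B.hi = [16+4.1, 7.1+4.1, 21.7+4.1] = [20.100,11.200,25.800]
diag = √(44.4²+44.4²+44.4²) = √5914.08 = 76.903


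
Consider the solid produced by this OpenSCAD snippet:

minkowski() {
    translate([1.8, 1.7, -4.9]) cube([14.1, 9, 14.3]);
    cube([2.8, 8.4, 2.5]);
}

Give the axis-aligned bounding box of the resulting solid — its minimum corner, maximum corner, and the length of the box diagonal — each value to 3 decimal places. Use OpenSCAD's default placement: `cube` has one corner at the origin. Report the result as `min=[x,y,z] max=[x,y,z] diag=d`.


min=[1.800,1.700,-4.900] max=[18.700,19.100,11.900] diag=29.506

A = translate([1.8, 1.7, -4.9]) cube([14.1, 9, 14.3]) → bbox [1.8,1.7,-4.9] .. [15.9,10.7,9.4]
B = cube([2.8, 8.4, 2.5]) → bbox [0,0,0] .. [2.8,8.4,2.5]
lo = A.lo+B.lo = [1.8+0, 1.7+0, -4.9+0] = [1.800,1.700,-4.900]
hi = A.hi+B.hi = [15.9+2.8, 10.7+8.4, 9.4+2.5] = [18.700,19.100,11.900]
diag = √(16.9²+17.4²+16.8²) = √870.61 = 29.506


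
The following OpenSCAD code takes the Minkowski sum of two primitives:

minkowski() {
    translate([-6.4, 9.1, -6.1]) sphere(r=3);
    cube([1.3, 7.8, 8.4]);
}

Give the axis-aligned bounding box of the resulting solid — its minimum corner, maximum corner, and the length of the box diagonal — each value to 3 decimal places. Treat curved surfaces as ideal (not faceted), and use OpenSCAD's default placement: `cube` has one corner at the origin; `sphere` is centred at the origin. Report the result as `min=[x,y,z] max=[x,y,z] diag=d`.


min=[-9.400,6.100,-9.100] max=[-2.100,19.900,5.300] diag=21.239

A = translate([-6.4, 9.1, -6.1]) sphere(r=3) → bbox [-9.4,6.1,-9.1] .. [-3.4,12.1,-3.1]
B = cube([1.3, 7.8, 8.4]) → bbox [0,0,0] .. [1.3,7.8,8.4]
lo = A.lo+B.lo = [-9.4+0, 6.1+0, -9.1+0] = [-9.400,6.100,-9.100]
hi = A.hi+B.hi = [-3.4+1.3, 12.1+7.8, -3.1+8.4] = [-2.100,19.900,5.300]
diag = √(7.3²+13.8²+14.4²) = √451.09 = 21.239


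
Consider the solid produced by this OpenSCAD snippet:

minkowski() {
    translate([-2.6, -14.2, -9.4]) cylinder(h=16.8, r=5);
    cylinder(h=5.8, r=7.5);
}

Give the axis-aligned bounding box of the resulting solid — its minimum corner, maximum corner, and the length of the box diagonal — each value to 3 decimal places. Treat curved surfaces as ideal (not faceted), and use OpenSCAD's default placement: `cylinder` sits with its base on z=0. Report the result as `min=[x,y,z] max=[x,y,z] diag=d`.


A = translate([-2.6, -14.2, -9.4]) cylinder(h=16.8, r=5) → bbox [-7.6,-19.2,-9.4] .. [2.4,-9.2,7.4]
B = cylinder(h=5.8, r=7.5) → bbox [-7.5,-7.5,0] .. [7.5,7.5,5.8]
lo = A.lo+B.lo = [-7.6-7.5, -19.2-7.5, -9.4+0] = [-15.100,-26.700,-9.400]
hi = A.hi+B.hi = [2.4+7.5, -9.2+7.5, 7.4+5.8] = [9.900,-1.700,13.200]
diag = √(25²+25²+22.6²) = √1760.76 = 41.961

min=[-15.100,-26.700,-9.400] max=[9.900,-1.700,13.200] diag=41.961


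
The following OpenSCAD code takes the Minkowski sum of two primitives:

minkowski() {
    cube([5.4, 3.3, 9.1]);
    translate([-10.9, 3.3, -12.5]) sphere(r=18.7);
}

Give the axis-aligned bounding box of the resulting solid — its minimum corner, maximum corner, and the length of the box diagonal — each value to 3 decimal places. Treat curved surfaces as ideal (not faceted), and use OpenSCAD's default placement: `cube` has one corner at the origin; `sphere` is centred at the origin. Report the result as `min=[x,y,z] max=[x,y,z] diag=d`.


A = translate([-10.9, 3.3, -12.5]) sphere(r=18.7) → bbox [-29.6,-15.4,-31.2] .. [7.8,22,6.2]
B = cube([5.4, 3.3, 9.1]) → bbox [0,0,0] .. [5.4,3.3,9.1]
lo = A.lo+B.lo = [-29.6+0, -15.4+0, -31.2+0] = [-29.600,-15.400,-31.200]
hi = A.hi+B.hi = [7.8+5.4, 22+3.3, 6.2+9.1] = [13.200,25.300,15.300]
diag = √(42.8²+40.7²+46.5²) = √5650.58 = 75.170

min=[-29.600,-15.400,-31.200] max=[13.200,25.300,15.300] diag=75.170


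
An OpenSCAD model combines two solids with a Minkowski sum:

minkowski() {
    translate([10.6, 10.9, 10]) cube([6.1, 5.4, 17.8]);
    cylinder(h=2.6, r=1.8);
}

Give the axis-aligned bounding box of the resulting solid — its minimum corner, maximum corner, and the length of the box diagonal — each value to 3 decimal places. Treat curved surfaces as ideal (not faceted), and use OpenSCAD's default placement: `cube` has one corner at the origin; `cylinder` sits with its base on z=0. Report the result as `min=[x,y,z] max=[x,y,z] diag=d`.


min=[8.800,9.100,10.000] max=[18.500,18.100,30.400] diag=24.316

A = translate([10.6, 10.9, 10]) cube([6.1, 5.4, 17.8]) → bbox [10.6,10.9,10] .. [16.7,16.3,27.8]
B = cylinder(h=2.6, r=1.8) → bbox [-1.8,-1.8,0] .. [1.8,1.8,2.6]
lo = A.lo+B.lo = [10.6-1.8, 10.9-1.8, 10+0] = [8.800,9.100,10.000]
hi = A.hi+B.hi = [16.7+1.8, 16.3+1.8, 27.8+2.6] = [18.500,18.100,30.400]
diag = √(9.7²+9²+20.4²) = √591.25 = 24.316


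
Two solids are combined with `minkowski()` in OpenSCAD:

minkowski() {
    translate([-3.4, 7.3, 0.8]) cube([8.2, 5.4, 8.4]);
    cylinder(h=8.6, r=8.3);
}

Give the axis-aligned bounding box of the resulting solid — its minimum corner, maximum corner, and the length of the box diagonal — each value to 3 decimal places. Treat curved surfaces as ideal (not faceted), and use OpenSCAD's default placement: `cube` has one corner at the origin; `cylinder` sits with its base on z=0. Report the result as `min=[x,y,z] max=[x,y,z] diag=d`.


A = translate([-3.4, 7.3, 0.8]) cube([8.2, 5.4, 8.4]) → bbox [-3.4,7.3,0.8] .. [4.8,12.7,9.2]
B = cylinder(h=8.6, r=8.3) → bbox [-8.3,-8.3,0] .. [8.3,8.3,8.6]
lo = A.lo+B.lo = [-3.4-8.3, 7.3-8.3, 0.8+0] = [-11.700,-1.000,0.800]
hi = A.hi+B.hi = [4.8+8.3, 12.7+8.3, 9.2+8.6] = [13.100,21.000,17.800]
diag = √(24.8²+22²+17²) = √1388.04 = 37.256

min=[-11.700,-1.000,0.800] max=[13.100,21.000,17.800] diag=37.256


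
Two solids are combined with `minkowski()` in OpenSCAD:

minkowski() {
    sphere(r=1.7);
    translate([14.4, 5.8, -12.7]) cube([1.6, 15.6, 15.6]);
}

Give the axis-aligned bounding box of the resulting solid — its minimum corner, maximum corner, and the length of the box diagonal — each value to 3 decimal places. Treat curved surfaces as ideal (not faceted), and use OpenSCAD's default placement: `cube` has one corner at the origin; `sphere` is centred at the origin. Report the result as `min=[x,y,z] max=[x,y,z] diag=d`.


A = translate([14.4, 5.8, -12.7]) cube([1.6, 15.6, 15.6]) → bbox [14.4,5.8,-12.7] .. [16,21.4,2.9]
B = sphere(r=1.7) → bbox [-1.7,-1.7,-1.7] .. [1.7,1.7,1.7]
lo = A.lo+B.lo = [14.4-1.7, 5.8-1.7, -12.7-1.7] = [12.700,4.100,-14.400]
hi = A.hi+B.hi = [16+1.7, 21.4+1.7, 2.9+1.7] = [17.700,23.100,4.600]
diag = √(5²+19²+19²) = √747 = 27.331

min=[12.700,4.100,-14.400] max=[17.700,23.100,4.600] diag=27.331


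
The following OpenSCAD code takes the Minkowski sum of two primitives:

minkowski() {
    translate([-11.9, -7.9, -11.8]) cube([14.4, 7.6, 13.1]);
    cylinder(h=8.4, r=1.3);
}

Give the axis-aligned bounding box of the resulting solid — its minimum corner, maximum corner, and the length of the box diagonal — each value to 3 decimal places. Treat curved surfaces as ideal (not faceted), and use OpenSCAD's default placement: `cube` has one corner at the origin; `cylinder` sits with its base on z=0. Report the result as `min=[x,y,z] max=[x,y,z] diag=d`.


min=[-13.200,-9.200,-11.800] max=[3.800,1.000,9.700] diag=29.245

A = translate([-11.9, -7.9, -11.8]) cube([14.4, 7.6, 13.1]) → bbox [-11.9,-7.9,-11.8] .. [2.5,-0.3,1.3]
B = cylinder(h=8.4, r=1.3) → bbox [-1.3,-1.3,0] .. [1.3,1.3,8.4]
lo = A.lo+B.lo = [-11.9-1.3, -7.9-1.3, -11.8+0] = [-13.200,-9.200,-11.800]
hi = A.hi+B.hi = [2.5+1.3, -0.3+1.3, 1.3+8.4] = [3.800,1.000,9.700]
diag = √(17²+10.2²+21.5²) = √855.29 = 29.245


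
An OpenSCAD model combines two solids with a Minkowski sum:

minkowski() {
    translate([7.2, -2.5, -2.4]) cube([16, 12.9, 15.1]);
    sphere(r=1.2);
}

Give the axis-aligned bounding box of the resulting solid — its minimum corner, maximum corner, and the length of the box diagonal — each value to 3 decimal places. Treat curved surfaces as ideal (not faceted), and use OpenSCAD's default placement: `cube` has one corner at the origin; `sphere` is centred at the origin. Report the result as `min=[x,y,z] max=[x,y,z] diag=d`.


A = translate([7.2, -2.5, -2.4]) cube([16, 12.9, 15.1]) → bbox [7.2,-2.5,-2.4] .. [23.2,10.4,12.7]
B = sphere(r=1.2) → bbox [-1.2,-1.2,-1.2] .. [1.2,1.2,1.2]
lo = A.lo+B.lo = [7.2-1.2, -2.5-1.2, -2.4-1.2] = [6.000,-3.700,-3.600]
hi = A.hi+B.hi = [23.2+1.2, 10.4+1.2, 12.7+1.2] = [24.400,11.600,13.900]
diag = √(18.4²+15.3²+17.5²) = √878.9 = 29.646

min=[6.000,-3.700,-3.600] max=[24.400,11.600,13.900] diag=29.646


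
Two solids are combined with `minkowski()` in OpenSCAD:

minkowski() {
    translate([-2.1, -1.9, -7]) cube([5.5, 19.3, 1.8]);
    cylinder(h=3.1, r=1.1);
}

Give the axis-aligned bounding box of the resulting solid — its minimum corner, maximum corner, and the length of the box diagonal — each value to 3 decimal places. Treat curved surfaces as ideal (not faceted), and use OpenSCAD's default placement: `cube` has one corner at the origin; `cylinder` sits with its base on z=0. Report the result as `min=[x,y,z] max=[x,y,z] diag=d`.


A = translate([-2.1, -1.9, -7]) cube([5.5, 19.3, 1.8]) → bbox [-2.1,-1.9,-7] .. [3.4,17.4,-5.2]
B = cylinder(h=3.1, r=1.1) → bbox [-1.1,-1.1,0] .. [1.1,1.1,3.1]
lo = A.lo+B.lo = [-2.1-1.1, -1.9-1.1, -7+0] = [-3.200,-3.000,-7.000]
hi = A.hi+B.hi = [3.4+1.1, 17.4+1.1, -5.2+3.1] = [4.500,18.500,-2.100]
diag = √(7.7²+21.5²+4.9²) = √545.55 = 23.357

min=[-3.200,-3.000,-7.000] max=[4.500,18.500,-2.100] diag=23.357


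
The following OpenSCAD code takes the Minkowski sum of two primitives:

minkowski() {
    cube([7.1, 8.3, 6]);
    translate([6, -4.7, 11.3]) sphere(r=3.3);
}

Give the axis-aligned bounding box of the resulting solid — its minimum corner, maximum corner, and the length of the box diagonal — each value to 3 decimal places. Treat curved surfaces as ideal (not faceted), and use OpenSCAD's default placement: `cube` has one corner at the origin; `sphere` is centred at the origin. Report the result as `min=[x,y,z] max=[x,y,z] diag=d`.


A = translate([6, -4.7, 11.3]) sphere(r=3.3) → bbox [2.7,-8,8] .. [9.3,-1.4,14.6]
B = cube([7.1, 8.3, 6]) → bbox [0,0,0] .. [7.1,8.3,6]
lo = A.lo+B.lo = [2.7+0, -8+0, 8+0] = [2.700,-8.000,8.000]
hi = A.hi+B.hi = [9.3+7.1, -1.4+8.3, 14.6+6] = [16.400,6.900,20.600]
diag = √(13.7²+14.9²+12.6²) = √568.46 = 23.842

min=[2.700,-8.000,8.000] max=[16.400,6.900,20.600] diag=23.842


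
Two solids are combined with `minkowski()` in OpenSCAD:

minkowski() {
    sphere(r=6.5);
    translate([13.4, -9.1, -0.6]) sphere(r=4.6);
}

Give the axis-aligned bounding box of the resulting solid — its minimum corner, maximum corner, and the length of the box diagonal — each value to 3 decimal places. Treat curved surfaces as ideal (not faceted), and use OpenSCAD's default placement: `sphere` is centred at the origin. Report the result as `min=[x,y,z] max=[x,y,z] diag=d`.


A = translate([13.4, -9.1, -0.6]) sphere(r=4.6) → bbox [8.8,-13.7,-5.2] .. [18,-4.5,4]
B = sphere(r=6.5) → bbox [-6.5,-6.5,-6.5] .. [6.5,6.5,6.5]
lo = A.lo+B.lo = [8.8-6.5, -13.7-6.5, -5.2-6.5] = [2.300,-20.200,-11.700]
hi = A.hi+B.hi = [18+6.5, -4.5+6.5, 4+6.5] = [24.500,2.000,10.500]
diag = √(22.2²+22.2²+22.2²) = √1478.52 = 38.452

min=[2.300,-20.200,-11.700] max=[24.500,2.000,10.500] diag=38.452


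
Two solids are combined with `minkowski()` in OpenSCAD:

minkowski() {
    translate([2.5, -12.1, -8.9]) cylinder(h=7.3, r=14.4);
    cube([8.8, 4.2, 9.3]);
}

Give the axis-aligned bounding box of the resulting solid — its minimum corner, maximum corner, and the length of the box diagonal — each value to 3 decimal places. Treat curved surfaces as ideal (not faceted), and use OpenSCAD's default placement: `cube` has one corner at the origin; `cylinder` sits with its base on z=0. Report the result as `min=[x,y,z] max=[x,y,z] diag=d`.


A = translate([2.5, -12.1, -8.9]) cylinder(h=7.3, r=14.4) → bbox [-11.9,-26.5,-8.9] .. [16.9,2.3,-1.6]
B = cube([8.8, 4.2, 9.3]) → bbox [0,0,0] .. [8.8,4.2,9.3]
lo = A.lo+B.lo = [-11.9+0, -26.5+0, -8.9+0] = [-11.900,-26.500,-8.900]
hi = A.hi+B.hi = [16.9+8.8, 2.3+4.2, -1.6+9.3] = [25.700,6.500,7.700]
diag = √(37.6²+33²+16.6²) = √2778.32 = 52.710

min=[-11.900,-26.500,-8.900] max=[25.700,6.500,7.700] diag=52.710


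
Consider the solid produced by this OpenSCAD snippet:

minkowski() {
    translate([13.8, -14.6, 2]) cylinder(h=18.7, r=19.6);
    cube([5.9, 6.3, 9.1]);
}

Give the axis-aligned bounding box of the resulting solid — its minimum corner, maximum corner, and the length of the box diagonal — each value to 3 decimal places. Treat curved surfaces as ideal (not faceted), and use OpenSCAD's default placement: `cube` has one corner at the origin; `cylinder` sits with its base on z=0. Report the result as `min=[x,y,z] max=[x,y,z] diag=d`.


min=[-5.800,-34.200,2.000] max=[39.300,11.300,29.800] diag=69.836

A = translate([13.8, -14.6, 2]) cylinder(h=18.7, r=19.6) → bbox [-5.8,-34.2,2] .. [33.4,5,20.7]
B = cube([5.9, 6.3, 9.1]) → bbox [0,0,0] .. [5.9,6.3,9.1]
lo = A.lo+B.lo = [-5.8+0, -34.2+0, 2+0] = [-5.800,-34.200,2.000]
hi = A.hi+B.hi = [33.4+5.9, 5+6.3, 20.7+9.1] = [39.300,11.300,29.800]
diag = √(45.1²+45.5²+27.8²) = √4877.1 = 69.836


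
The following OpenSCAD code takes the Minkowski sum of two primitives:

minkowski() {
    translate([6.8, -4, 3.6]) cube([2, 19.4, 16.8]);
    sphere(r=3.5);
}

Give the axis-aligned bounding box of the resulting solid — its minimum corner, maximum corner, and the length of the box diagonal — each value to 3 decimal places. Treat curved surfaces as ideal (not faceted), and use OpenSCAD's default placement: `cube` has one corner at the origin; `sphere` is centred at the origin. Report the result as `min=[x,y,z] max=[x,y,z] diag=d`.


A = translate([6.8, -4, 3.6]) cube([2, 19.4, 16.8]) → bbox [6.8,-4,3.6] .. [8.8,15.4,20.4]
B = sphere(r=3.5) → bbox [-3.5,-3.5,-3.5] .. [3.5,3.5,3.5]
lo = A.lo+B.lo = [6.8-3.5, -4-3.5, 3.6-3.5] = [3.300,-7.500,0.100]
hi = A.hi+B.hi = [8.8+3.5, 15.4+3.5, 20.4+3.5] = [12.300,18.900,23.900]
diag = √(9²+26.4²+23.8²) = √1344.4 = 36.666

min=[3.300,-7.500,0.100] max=[12.300,18.900,23.900] diag=36.666


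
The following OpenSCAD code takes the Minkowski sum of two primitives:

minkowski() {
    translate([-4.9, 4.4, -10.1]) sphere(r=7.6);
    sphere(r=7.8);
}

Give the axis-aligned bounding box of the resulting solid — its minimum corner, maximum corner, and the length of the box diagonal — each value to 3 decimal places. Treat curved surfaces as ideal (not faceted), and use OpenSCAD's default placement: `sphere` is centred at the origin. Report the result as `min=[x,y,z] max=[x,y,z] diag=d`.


A = translate([-4.9, 4.4, -10.1]) sphere(r=7.6) → bbox [-12.5,-3.2,-17.7] .. [2.7,12,-2.5]
B = sphere(r=7.8) → bbox [-7.8,-7.8,-7.8] .. [7.8,7.8,7.8]
lo = A.lo+B.lo = [-12.5-7.8, -3.2-7.8, -17.7-7.8] = [-20.300,-11.000,-25.500]
hi = A.hi+B.hi = [2.7+7.8, 12+7.8, -2.5+7.8] = [10.500,19.800,5.300]
diag = √(30.8²+30.8²+30.8²) = √2845.92 = 53.347

min=[-20.300,-11.000,-25.500] max=[10.500,19.800,5.300] diag=53.347


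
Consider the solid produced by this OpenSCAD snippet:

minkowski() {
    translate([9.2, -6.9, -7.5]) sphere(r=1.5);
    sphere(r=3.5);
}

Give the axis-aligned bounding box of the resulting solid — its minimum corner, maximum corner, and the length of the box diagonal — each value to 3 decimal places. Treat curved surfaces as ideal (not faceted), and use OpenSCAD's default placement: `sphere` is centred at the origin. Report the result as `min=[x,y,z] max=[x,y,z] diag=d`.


A = translate([9.2, -6.9, -7.5]) sphere(r=1.5) → bbox [7.7,-8.4,-9] .. [10.7,-5.4,-6]
B = sphere(r=3.5) → bbox [-3.5,-3.5,-3.5] .. [3.5,3.5,3.5]
lo = A.lo+B.lo = [7.7-3.5, -8.4-3.5, -9-3.5] = [4.200,-11.900,-12.500]
hi = A.hi+B.hi = [10.7+3.5, -5.4+3.5, -6+3.5] = [14.200,-1.900,-2.500]
diag = √(10²+10²+10²) = √300 = 17.321

min=[4.200,-11.900,-12.500] max=[14.200,-1.900,-2.500] diag=17.321


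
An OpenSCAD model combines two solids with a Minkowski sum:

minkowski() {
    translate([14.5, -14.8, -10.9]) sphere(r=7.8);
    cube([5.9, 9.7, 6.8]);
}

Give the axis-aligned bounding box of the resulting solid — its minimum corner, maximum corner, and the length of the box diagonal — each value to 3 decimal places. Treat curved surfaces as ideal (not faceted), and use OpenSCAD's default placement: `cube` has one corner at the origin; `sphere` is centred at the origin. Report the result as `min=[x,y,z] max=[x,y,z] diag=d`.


A = translate([14.5, -14.8, -10.9]) sphere(r=7.8) → bbox [6.7,-22.6,-18.7] .. [22.3,-7,-3.1]
B = cube([5.9, 9.7, 6.8]) → bbox [0,0,0] .. [5.9,9.7,6.8]
lo = A.lo+B.lo = [6.7+0, -22.6+0, -18.7+0] = [6.700,-22.600,-18.700]
hi = A.hi+B.hi = [22.3+5.9, -7+9.7, -3.1+6.8] = [28.200,2.700,3.700]
diag = √(21.5²+25.3²+22.4²) = √1604.1 = 40.051

min=[6.700,-22.600,-18.700] max=[28.200,2.700,3.700] diag=40.051


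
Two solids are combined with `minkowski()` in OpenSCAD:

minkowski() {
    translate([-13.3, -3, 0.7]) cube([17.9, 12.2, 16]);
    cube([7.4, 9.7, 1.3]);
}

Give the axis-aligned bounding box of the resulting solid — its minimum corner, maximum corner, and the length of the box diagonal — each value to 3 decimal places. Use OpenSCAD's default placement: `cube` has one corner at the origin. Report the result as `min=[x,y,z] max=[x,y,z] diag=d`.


min=[-13.300,-3.000,0.700] max=[12.000,18.900,18.000] diag=37.669

A = translate([-13.3, -3, 0.7]) cube([17.9, 12.2, 16]) → bbox [-13.3,-3,0.7] .. [4.6,9.2,16.7]
B = cube([7.4, 9.7, 1.3]) → bbox [0,0,0] .. [7.4,9.7,1.3]
lo = A.lo+B.lo = [-13.3+0, -3+0, 0.7+0] = [-13.300,-3.000,0.700]
hi = A.hi+B.hi = [4.6+7.4, 9.2+9.7, 16.7+1.3] = [12.000,18.900,18.000]
diag = √(25.3²+21.9²+17.3²) = √1418.99 = 37.669


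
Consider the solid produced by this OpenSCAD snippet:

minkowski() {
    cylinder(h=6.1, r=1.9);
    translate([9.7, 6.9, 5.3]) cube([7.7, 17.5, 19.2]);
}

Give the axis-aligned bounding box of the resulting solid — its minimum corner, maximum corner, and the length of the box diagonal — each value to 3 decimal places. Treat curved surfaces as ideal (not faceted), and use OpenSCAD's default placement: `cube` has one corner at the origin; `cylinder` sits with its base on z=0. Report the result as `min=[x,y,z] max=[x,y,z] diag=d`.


min=[7.800,5.000,5.300] max=[19.300,26.300,30.600] diag=35.015

A = translate([9.7, 6.9, 5.3]) cube([7.7, 17.5, 19.2]) → bbox [9.7,6.9,5.3] .. [17.4,24.4,24.5]
B = cylinder(h=6.1, r=1.9) → bbox [-1.9,-1.9,0] .. [1.9,1.9,6.1]
lo = A.lo+B.lo = [9.7-1.9, 6.9-1.9, 5.3+0] = [7.800,5.000,5.300]
hi = A.hi+B.hi = [17.4+1.9, 24.4+1.9, 24.5+6.1] = [19.300,26.300,30.600]
diag = √(11.5²+21.3²+25.3²) = √1226.03 = 35.015


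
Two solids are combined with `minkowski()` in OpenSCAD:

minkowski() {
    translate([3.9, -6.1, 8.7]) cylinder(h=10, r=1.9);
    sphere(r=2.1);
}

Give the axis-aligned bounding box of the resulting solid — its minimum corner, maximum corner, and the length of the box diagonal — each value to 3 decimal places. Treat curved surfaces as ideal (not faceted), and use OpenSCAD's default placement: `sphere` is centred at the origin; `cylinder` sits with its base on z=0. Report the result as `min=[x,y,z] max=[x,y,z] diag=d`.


min=[-0.100,-10.100,6.600] max=[7.900,-2.100,20.800] diag=18.156

A = translate([3.9, -6.1, 8.7]) cylinder(h=10, r=1.9) → bbox [2,-8,8.7] .. [5.8,-4.2,18.7]
B = sphere(r=2.1) → bbox [-2.1,-2.1,-2.1] .. [2.1,2.1,2.1]
lo = A.lo+B.lo = [2-2.1, -8-2.1, 8.7-2.1] = [-0.100,-10.100,6.600]
hi = A.hi+B.hi = [5.8+2.1, -4.2+2.1, 18.7+2.1] = [7.900,-2.100,20.800]
diag = √(8²+8²+14.2²) = √329.64 = 18.156


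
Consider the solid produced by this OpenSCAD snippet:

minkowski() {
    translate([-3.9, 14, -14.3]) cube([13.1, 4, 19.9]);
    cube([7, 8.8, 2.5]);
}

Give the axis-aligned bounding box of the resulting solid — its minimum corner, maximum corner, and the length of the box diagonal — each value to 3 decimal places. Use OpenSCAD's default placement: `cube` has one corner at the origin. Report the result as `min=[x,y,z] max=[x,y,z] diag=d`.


min=[-3.900,14.000,-14.300] max=[16.200,26.800,8.100] diag=32.705

A = translate([-3.9, 14, -14.3]) cube([13.1, 4, 19.9]) → bbox [-3.9,14,-14.3] .. [9.2,18,5.6]
B = cube([7, 8.8, 2.5]) → bbox [0,0,0] .. [7,8.8,2.5]
lo = A.lo+B.lo = [-3.9+0, 14+0, -14.3+0] = [-3.900,14.000,-14.300]
hi = A.hi+B.hi = [9.2+7, 18+8.8, 5.6+2.5] = [16.200,26.800,8.100]
diag = √(20.1²+12.8²+22.4²) = √1069.61 = 32.705


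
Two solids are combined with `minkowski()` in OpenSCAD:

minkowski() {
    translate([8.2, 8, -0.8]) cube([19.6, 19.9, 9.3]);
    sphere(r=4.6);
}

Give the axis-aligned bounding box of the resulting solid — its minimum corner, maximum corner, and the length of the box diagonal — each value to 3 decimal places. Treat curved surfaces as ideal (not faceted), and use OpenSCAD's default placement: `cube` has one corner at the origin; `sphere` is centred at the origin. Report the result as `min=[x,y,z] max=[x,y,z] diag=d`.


min=[3.600,3.400,-5.400] max=[32.400,32.500,13.100] diag=44.928

A = translate([8.2, 8, -0.8]) cube([19.6, 19.9, 9.3]) → bbox [8.2,8,-0.8] .. [27.8,27.9,8.5]
B = sphere(r=4.6) → bbox [-4.6,-4.6,-4.6] .. [4.6,4.6,4.6]
lo = A.lo+B.lo = [8.2-4.6, 8-4.6, -0.8-4.6] = [3.600,3.400,-5.400]
hi = A.hi+B.hi = [27.8+4.6, 27.9+4.6, 8.5+4.6] = [32.400,32.500,13.100]
diag = √(28.8²+29.1²+18.5²) = √2018.5 = 44.928


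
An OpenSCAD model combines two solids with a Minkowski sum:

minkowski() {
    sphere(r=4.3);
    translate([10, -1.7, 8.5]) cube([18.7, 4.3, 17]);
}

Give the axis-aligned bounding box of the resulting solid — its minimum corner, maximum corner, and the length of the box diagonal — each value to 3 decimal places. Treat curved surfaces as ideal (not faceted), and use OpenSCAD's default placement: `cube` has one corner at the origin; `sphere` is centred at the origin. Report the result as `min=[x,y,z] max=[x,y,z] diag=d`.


A = translate([10, -1.7, 8.5]) cube([18.7, 4.3, 17]) → bbox [10,-1.7,8.5] .. [28.7,2.6,25.5]
B = sphere(r=4.3) → bbox [-4.3,-4.3,-4.3] .. [4.3,4.3,4.3]
lo = A.lo+B.lo = [10-4.3, -1.7-4.3, 8.5-4.3] = [5.700,-6.000,4.200]
hi = A.hi+B.hi = [28.7+4.3, 2.6+4.3, 25.5+4.3] = [33.000,6.900,29.800]
diag = √(27.3²+12.9²+25.6²) = √1567.06 = 39.586

min=[5.700,-6.000,4.200] max=[33.000,6.900,29.800] diag=39.586


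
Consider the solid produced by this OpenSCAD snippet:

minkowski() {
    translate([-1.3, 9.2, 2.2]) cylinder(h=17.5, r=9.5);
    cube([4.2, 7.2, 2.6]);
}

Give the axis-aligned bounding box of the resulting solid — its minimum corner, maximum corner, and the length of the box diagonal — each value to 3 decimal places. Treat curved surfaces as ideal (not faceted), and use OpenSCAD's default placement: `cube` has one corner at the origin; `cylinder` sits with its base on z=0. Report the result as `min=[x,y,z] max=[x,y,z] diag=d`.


A = translate([-1.3, 9.2, 2.2]) cylinder(h=17.5, r=9.5) → bbox [-10.8,-0.3,2.2] .. [8.2,18.7,19.7]
B = cube([4.2, 7.2, 2.6]) → bbox [0,0,0] .. [4.2,7.2,2.6]
lo = A.lo+B.lo = [-10.8+0, -0.3+0, 2.2+0] = [-10.800,-0.300,2.200]
hi = A.hi+B.hi = [8.2+4.2, 18.7+7.2, 19.7+2.6] = [12.400,25.900,22.300]
diag = √(23.2²+26.2²+20.1²) = √1628.69 = 40.357

min=[-10.800,-0.300,2.200] max=[12.400,25.900,22.300] diag=40.357


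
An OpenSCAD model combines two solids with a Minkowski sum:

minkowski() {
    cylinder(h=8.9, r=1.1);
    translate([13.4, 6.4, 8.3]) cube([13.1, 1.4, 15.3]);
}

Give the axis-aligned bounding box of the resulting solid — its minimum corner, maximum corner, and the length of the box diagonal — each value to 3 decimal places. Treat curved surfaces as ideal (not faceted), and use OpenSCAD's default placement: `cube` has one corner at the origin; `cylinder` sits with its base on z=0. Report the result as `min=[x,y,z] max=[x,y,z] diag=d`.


min=[12.300,5.300,8.300] max=[27.600,8.900,32.500] diag=28.856

A = translate([13.4, 6.4, 8.3]) cube([13.1, 1.4, 15.3]) → bbox [13.4,6.4,8.3] .. [26.5,7.8,23.6]
B = cylinder(h=8.9, r=1.1) → bbox [-1.1,-1.1,0] .. [1.1,1.1,8.9]
lo = A.lo+B.lo = [13.4-1.1, 6.4-1.1, 8.3+0] = [12.300,5.300,8.300]
hi = A.hi+B.hi = [26.5+1.1, 7.8+1.1, 23.6+8.9] = [27.600,8.900,32.500]
diag = √(15.3²+3.6²+24.2²) = √832.69 = 28.856


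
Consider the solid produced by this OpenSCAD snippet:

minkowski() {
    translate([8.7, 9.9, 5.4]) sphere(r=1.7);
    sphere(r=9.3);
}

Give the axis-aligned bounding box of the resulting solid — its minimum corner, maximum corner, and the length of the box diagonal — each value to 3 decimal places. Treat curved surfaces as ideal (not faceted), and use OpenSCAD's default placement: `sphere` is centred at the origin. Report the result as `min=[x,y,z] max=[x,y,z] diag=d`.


A = translate([8.7, 9.9, 5.4]) sphere(r=1.7) → bbox [7,8.2,3.7] .. [10.4,11.6,7.1]
B = sphere(r=9.3) → bbox [-9.3,-9.3,-9.3] .. [9.3,9.3,9.3]
lo = A.lo+B.lo = [7-9.3, 8.2-9.3, 3.7-9.3] = [-2.300,-1.100,-5.600]
hi = A.hi+B.hi = [10.4+9.3, 11.6+9.3, 7.1+9.3] = [19.700,20.900,16.400]
diag = √(22²+22²+22²) = √1452 = 38.105

min=[-2.300,-1.100,-5.600] max=[19.700,20.900,16.400] diag=38.105


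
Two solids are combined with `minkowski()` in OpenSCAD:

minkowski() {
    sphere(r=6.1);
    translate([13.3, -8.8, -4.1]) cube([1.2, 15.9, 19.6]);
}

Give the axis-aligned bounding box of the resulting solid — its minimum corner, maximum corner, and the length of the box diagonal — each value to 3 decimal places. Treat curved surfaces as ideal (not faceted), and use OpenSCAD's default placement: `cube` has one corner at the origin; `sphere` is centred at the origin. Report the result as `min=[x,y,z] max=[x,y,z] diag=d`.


A = translate([13.3, -8.8, -4.1]) cube([1.2, 15.9, 19.6]) → bbox [13.3,-8.8,-4.1] .. [14.5,7.1,15.5]
B = sphere(r=6.1) → bbox [-6.1,-6.1,-6.1] .. [6.1,6.1,6.1]
lo = A.lo+B.lo = [13.3-6.1, -8.8-6.1, -4.1-6.1] = [7.200,-14.900,-10.200]
hi = A.hi+B.hi = [14.5+6.1, 7.1+6.1, 15.5+6.1] = [20.600,13.200,21.600]
diag = √(13.4²+28.1²+31.8²) = √1980.41 = 44.502

min=[7.200,-14.900,-10.200] max=[20.600,13.200,21.600] diag=44.502
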